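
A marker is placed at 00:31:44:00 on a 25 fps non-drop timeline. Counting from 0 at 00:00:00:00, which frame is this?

Total seconds to the label: (0 × 3600 + 31 × 60 + 44) = 1904.
Frame index = 1904 × 25 + 0 = 47600.

47600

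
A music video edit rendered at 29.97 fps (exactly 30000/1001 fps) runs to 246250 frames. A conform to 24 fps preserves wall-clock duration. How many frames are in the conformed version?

197197 frames

Target frames = source frames × (target rate / source rate) = 246250 × (24)/(30000/1001) = 246250 × 1001/1250 = 197197.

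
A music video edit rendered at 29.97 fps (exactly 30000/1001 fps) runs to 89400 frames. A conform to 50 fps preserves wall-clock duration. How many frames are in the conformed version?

149149 frames

Target frames = source frames × (target rate / source rate) = 89400 × (50)/(30000/1001) = 89400 × 1001/600 = 149149.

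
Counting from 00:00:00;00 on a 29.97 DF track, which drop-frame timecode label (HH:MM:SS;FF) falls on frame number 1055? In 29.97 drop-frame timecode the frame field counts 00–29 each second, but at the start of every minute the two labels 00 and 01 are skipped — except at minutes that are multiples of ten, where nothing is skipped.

Ten DF minutes hold 17982 frames, so frame 1055 lies in block 0 (frames 0–17981) with 1055 frames into that block.
The block's first minute is 1800 frames and the rest 1798 each; 1055 frames reaches minute 0, so 0 × 18 + 0 × 2 = 0 labels have been skipped so far.
Adding those back, label number 1055 + 0 = 1055 at 30 labels/s is 35 s + 5 f = 0 h 0 min 35 s frame 5, i.e. 00:00:35;05.

00:00:35;05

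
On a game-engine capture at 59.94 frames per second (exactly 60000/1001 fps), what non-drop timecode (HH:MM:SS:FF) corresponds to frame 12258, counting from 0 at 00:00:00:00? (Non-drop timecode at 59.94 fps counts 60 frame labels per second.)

00:03:24:18

12258 ÷ 60 = 204 full seconds, remainder 18 frames.
204 s = 0 h 3 min 24 s.
Timecode: 00:03:24:18.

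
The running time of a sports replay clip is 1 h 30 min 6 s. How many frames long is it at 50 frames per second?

1 h 30 min 6 s = 5406 s.
Frames = 5406 × 50 = 270300.

270300 frames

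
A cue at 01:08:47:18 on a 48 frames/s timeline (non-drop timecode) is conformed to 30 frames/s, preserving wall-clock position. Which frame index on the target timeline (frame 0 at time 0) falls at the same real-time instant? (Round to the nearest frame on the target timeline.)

Source frame index: (1×3600 + 8×60 + 47) × 48 + 18 = 198114.
Real time: 198114 / (48) = 33019/8 s.
Target frame: (33019/8) × (30) = 495285/4 ≈ 123821.250 → 123821.

frame 123821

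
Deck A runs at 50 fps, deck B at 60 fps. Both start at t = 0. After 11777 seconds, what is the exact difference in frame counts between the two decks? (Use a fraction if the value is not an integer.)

A emits 50 × 11777 = 588850 frames; B emits 60 × 11777 = 706620.
Difference = 117770 frames; B is ahead of A.

117770 frames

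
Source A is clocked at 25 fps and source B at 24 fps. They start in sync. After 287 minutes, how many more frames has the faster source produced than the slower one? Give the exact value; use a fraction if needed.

17220 frames

287 min = 17220 s.
A emits 25 × 17220 = 430500 frames; B emits 24 × 17220 = 413280.
Difference = 17220 frames; B is behind A.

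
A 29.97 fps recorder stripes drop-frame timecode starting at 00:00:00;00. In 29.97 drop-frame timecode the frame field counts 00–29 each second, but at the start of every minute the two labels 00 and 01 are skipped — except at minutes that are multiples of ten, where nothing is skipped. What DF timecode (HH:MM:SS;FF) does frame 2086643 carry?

19:20:24;11

Ten DF minutes hold 17982 frames, so frame 2086643 lies in block 116 (frames 2085912–2103893) with 731 frames into that block.
The block's first minute is 1800 frames and the rest 1798 each; 731 frames reaches minute 0, so 116 × 18 + 0 × 2 = 2088 labels have been skipped so far.
Adding those back, label number 2086643 + 2088 = 2088731 at 30 labels/s is 69624 s + 11 f = 19 h 20 min 24 s frame 11, i.e. 19:20:24;11.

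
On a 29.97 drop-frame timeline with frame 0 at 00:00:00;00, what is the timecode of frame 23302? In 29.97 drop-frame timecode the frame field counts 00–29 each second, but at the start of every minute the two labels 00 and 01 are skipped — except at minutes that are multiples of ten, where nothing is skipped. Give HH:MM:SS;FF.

Ten DF minutes hold 17982 frames, so frame 23302 lies in block 1 (frames 17982–35963) with 5320 frames into that block.
The block's first minute is 1800 frames and the rest 1798 each; 5320 frames reaches minute 2, so 1 × 18 + 2 × 2 = 22 labels have been skipped so far.
Adding those back, label number 23302 + 22 = 23324 at 30 labels/s is 777 s + 14 f = 0 h 12 min 57 s frame 14, i.e. 00:12:57;14.

00:12:57;14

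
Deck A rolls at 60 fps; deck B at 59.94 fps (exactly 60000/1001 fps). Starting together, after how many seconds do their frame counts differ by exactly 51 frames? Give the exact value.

850.85 seconds

The gap grows by |60000/1001 − 60| = 60/1001 frames per second.
Time for a 51-frame gap: 51 ÷ (60/1001) = 850.85 s.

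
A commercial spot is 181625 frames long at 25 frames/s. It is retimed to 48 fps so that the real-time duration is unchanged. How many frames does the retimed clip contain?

Target frames = source frames × (target rate / source rate) = 181625 × (48)/(25) = 181625 × 48/25 = 348720.

348720 frames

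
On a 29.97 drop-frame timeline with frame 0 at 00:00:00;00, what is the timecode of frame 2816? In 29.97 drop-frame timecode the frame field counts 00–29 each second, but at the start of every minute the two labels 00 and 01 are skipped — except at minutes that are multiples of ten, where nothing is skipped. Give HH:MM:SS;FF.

Each 10-minute DF block holds 10 × 60 × 30 − 9 × 2 = 17982 frames. 2816 ÷ 17982 → 0 full blocks, remainder 2816.
Within the partial block the first minute is 1800 frames and each further minute 1798, so 1 further minute boundary passed. Total skipped labels = 18 × 0 + 2 × 1 = 2.
Non-drop label index = 2816 + 2 = 2818; at 30 labels/s that is 00:01:33:28, i.e. DF 00:01:33;28.

00:01:33;28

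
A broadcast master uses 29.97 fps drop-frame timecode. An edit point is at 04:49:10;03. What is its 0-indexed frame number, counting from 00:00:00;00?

519981

Complete 10-minute blocks: 28, each 17982 frames → 503496.
Remaining 9 whole minutes in the current block: 1800 + 8 × 1798 = 16184 frames.
Within the current minute: 10 × 30 + 3 − 2 = 301 (labels ;00/;01 skipped at this minute). Total = 503496 + 16184 + 301 = 519981.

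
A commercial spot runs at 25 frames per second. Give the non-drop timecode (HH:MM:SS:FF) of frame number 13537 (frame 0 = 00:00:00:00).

00:09:01:12

13537 ÷ 25 = 541 full seconds, remainder 12 frames.
541 s = 0 h 9 min 1 s.
Timecode: 00:09:01:12.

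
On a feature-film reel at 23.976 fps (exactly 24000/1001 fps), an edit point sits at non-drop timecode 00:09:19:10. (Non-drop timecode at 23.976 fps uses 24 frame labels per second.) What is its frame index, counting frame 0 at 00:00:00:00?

frame 13426

Total seconds to the label: (0 × 3600 + 9 × 60 + 19) = 559.
Frame index = 559 × 24 + 10 = 13426.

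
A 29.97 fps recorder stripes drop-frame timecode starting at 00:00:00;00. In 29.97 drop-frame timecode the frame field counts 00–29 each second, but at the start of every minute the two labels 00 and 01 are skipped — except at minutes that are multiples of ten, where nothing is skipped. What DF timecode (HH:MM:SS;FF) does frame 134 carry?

00:00:04;14

Each 10-minute DF block holds 10 × 60 × 30 − 9 × 2 = 17982 frames. 134 ÷ 17982 → 0 full blocks, remainder 134.
Within the partial block the first minute is 1800 frames and each further minute 1798, so 0 further minute boundaries passed. Total skipped labels = 18 × 0 + 2 × 0 = 0.
Non-drop label index = 134 + 0 = 134; at 30 labels/s that is 00:00:04:14, i.e. DF 00:00:04;14.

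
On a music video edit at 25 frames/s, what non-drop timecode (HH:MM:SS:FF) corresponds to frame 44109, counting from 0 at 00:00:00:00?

00:29:24:09

44109 ÷ 25 = 1764 full seconds, remainder 9 frames.
1764 s = 0 h 29 min 24 s.
Timecode: 00:29:24:09.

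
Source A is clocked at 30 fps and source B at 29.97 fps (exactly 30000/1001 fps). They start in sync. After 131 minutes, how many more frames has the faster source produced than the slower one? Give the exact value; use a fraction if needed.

235800/1001 frames

131 min = 7860 s.
A emits 30 × 7860 = 235800 frames; B emits 30000/1001 × 7860 = 235800000/1001.
Difference = 235800/1001 frames (≈ 235.5644); B is behind A.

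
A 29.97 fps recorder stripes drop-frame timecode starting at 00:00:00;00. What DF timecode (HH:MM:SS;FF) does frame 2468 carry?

00:01:22;10

Ten DF minutes hold 17982 frames, so frame 2468 lies in block 0 (frames 0–17981) with 2468 frames into that block.
The block's first minute is 1800 frames and the rest 1798 each; 2468 frames reaches minute 1, so 0 × 18 + 1 × 2 = 2 labels have been skipped so far.
Adding those back, label number 2468 + 2 = 2470 at 30 labels/s is 82 s + 10 f = 0 h 1 min 22 s frame 10, i.e. 00:01:22;10.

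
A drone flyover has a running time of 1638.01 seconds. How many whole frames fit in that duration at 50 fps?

Frames = 1638.01 × 50 = 163801/2 ≈ 81900.5000.
Complete frames: 81900.

81900 frames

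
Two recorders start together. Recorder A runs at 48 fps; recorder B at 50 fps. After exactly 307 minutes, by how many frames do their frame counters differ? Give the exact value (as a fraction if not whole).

36840 frames

307 min = 18420 s.
A emits 48 × 18420 = 884160 frames; B emits 50 × 18420 = 921000.
Difference = 36840 frames; B is ahead of A.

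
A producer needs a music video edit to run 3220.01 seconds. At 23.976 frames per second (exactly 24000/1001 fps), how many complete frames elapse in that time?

Frames = 3220.01 × 24000/1001 = 77280240/1001 ≈ 77203.0370.
Complete frames: 77203.

77203 frames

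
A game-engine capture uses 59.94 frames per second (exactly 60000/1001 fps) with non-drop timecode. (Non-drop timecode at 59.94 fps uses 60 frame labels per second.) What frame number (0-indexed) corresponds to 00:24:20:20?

frame 87620

Total seconds to the label: (0 × 3600 + 24 × 60 + 20) = 1460.
Frame index = 1460 × 60 + 20 = 87620.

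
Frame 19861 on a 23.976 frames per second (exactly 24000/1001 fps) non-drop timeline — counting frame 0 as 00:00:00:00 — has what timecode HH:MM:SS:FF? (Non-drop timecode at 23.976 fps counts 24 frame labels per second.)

00:13:47:13

19861 ÷ 24 = 827 full seconds, remainder 13 frames.
827 s = 0 h 13 min 47 s.
Timecode: 00:13:47:13.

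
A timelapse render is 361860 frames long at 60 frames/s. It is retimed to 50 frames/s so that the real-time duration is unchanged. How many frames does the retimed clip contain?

Target frames = source frames × (target rate / source rate) = 361860 × (50)/(60) = 361860 × 5/6 = 301550.

301550 frames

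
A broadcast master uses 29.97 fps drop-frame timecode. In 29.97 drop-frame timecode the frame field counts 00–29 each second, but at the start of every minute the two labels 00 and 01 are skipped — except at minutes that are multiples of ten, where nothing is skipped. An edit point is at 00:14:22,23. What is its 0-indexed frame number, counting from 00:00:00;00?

As if non-drop at 30 labels/s: (0 × 3600 + 14 × 60 + 22) × 30 + 23 = 25883.
Minute boundaries passed: 14; those not divisible by 10: 14 − 1 = 13; dropped labels = 2 × 13 = 26.
Actual frame index = 25883 − 26 = 25857.

25857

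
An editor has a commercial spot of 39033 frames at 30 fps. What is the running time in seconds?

Running time = 39033 / (30) = 1301.1 s.

1301.1 seconds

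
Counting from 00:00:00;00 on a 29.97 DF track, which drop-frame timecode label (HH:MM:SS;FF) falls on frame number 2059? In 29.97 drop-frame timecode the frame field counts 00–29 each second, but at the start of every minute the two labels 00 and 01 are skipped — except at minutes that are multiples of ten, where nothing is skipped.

00:01:08;21

Ten DF minutes hold 17982 frames, so frame 2059 lies in block 0 (frames 0–17981) with 2059 frames into that block.
The block's first minute is 1800 frames and the rest 1798 each; 2059 frames reaches minute 1, so 0 × 18 + 1 × 2 = 2 labels have been skipped so far.
Adding those back, label number 2059 + 2 = 2061 at 30 labels/s is 68 s + 21 f = 0 h 1 min 8 s frame 21, i.e. 00:01:08;21.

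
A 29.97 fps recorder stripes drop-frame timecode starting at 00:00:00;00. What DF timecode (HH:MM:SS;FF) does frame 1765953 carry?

Each 10-minute DF block holds 10 × 60 × 30 − 9 × 2 = 17982 frames. 1765953 ÷ 17982 → 98 full blocks, remainder 3717.
Within the partial block the first minute is 1800 frames and each further minute 1798, so 2 further minute boundaries passed. Total skipped labels = 18 × 98 + 2 × 2 = 1768.
Non-drop label index = 1765953 + 1768 = 1767721; at 30 labels/s that is 16:22:04:01, i.e. DF 16:22:04;01.

16:22:04;01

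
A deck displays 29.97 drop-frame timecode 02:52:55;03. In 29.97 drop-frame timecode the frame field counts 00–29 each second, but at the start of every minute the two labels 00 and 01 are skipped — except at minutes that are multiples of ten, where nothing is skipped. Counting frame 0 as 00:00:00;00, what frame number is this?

310943

Complete 10-minute blocks: 17, each 17982 frames → 305694.
Remaining 2 whole minutes in the current block: 1800 + 1 × 1798 = 3598 frames.
Within the current minute: 55 × 30 + 3 − 2 = 1651 (labels ;00/;01 skipped at this minute). Total = 305694 + 3598 + 1651 = 310943.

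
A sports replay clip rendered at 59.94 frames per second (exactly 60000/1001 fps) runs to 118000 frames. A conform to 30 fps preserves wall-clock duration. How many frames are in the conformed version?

Target frames = source frames × (target rate / source rate) = 118000 × (30)/(60000/1001) = 118000 × 1001/2000 = 59059.

59059 frames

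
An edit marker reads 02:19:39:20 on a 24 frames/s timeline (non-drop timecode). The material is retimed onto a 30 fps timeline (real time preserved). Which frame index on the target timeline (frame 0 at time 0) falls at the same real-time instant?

Source frame index: (2×3600 + 19×60 + 39) × 24 + 20 = 201116.
Real time: 201116 / (24) = 50279/6 s.
Target frame: (50279/6) × (30) = 251395.

frame 251395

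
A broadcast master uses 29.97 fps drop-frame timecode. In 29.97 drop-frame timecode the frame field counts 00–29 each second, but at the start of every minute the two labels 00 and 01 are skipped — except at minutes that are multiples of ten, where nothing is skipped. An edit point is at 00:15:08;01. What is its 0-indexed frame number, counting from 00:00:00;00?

27213

As if non-drop at 30 labels/s: (0 × 3600 + 15 × 60 + 8) × 30 + 1 = 27241.
Minute boundaries passed: 15; those not divisible by 10: 15 − 1 = 14; dropped labels = 2 × 14 = 28.
Actual frame index = 27241 − 28 = 27213.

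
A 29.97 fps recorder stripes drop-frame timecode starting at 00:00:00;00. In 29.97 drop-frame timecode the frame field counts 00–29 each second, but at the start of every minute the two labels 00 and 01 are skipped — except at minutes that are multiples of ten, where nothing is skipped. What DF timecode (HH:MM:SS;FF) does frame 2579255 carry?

23:54:21;07

Each 10-minute DF block holds 10 × 60 × 30 − 9 × 2 = 17982 frames. 2579255 ÷ 17982 → 143 full blocks, remainder 7829.
Within the partial block the first minute is 1800 frames and each further minute 1798, so 4 further minute boundaries passed. Total skipped labels = 18 × 143 + 2 × 4 = 2582.
Non-drop label index = 2579255 + 2582 = 2581837; at 30 labels/s that is 23:54:21:07, i.e. DF 23:54:21;07.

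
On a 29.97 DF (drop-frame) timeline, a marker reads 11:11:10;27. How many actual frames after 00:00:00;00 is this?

1206919

As if non-drop at 30 labels/s: (11 × 3600 + 11 × 60 + 10) × 30 + 27 = 1208127.
Minute boundaries passed: 671; those not divisible by 10: 671 − 67 = 604; dropped labels = 2 × 604 = 1208.
Actual frame index = 1208127 − 1208 = 1206919.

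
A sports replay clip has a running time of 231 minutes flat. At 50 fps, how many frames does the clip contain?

231 min = 13860 s.
Frames = 13860 × 50 = 693000.

693000 frames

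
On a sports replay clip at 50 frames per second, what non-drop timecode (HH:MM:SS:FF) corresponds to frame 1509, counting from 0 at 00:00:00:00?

1509 ÷ 50 = 30 full seconds, remainder 9 frames.
30 s = 0 h 0 min 30 s.
Timecode: 00:00:30:09.

00:00:30:09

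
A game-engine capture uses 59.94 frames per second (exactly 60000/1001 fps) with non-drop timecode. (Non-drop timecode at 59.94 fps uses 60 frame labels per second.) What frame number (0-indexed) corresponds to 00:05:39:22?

Total seconds to the label: (0 × 3600 + 5 × 60 + 39) = 339.
Frame index = 339 × 60 + 22 = 20362.

frame 20362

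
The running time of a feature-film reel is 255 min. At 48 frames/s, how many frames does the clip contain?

734400 frames

255 min = 15300 s.
Frames = 15300 × 48 = 734400.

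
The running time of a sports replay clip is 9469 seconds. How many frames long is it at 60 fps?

568140 frames

Frames = 9469 × 60 = 568140.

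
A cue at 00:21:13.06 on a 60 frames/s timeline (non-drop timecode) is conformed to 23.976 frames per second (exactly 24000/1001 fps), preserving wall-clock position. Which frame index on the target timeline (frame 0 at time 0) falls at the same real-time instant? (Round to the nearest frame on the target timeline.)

Source frame index: (0×3600 + 21×60 + 13) × 60 + 6 = 76386.
Real time: 76386 / (60) = 12731/10 s.
Target frame: (12731/10) × (24000/1001) = 30554400/1001 ≈ 30523.876 → 30524.

frame 30524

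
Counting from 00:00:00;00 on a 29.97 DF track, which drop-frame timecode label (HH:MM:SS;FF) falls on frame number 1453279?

13:28:11;05

Ten DF minutes hold 17982 frames, so frame 1453279 lies in block 80 (frames 1438560–1456541) with 14719 frames into that block.
The block's first minute is 1800 frames and the rest 1798 each; 14719 frames reaches minute 8, so 80 × 18 + 8 × 2 = 1456 labels have been skipped so far.
Adding those back, label number 1453279 + 1456 = 1454735 at 30 labels/s is 48491 s + 5 f = 13 h 28 min 11 s frame 5, i.e. 13:28:11;05.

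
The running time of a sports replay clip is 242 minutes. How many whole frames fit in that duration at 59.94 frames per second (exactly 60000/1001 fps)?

870329 frames

242 min = 14520 s.
Frames = 14520 × 60000/1001 = 79200000/91 ≈ 870329.6703.
Complete frames: 870329.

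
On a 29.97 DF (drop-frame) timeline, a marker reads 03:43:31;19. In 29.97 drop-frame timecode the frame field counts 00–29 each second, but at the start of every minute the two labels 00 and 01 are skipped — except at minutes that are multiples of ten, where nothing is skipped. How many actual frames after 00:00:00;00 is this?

Complete 10-minute blocks: 22, each 17982 frames → 395604.
Remaining 3 whole minutes in the current block: 1800 + 2 × 1798 = 5396 frames.
Within the current minute: 31 × 30 + 19 − 2 = 947 (labels ;00/;01 skipped at this minute). Total = 395604 + 5396 + 947 = 401947.

401947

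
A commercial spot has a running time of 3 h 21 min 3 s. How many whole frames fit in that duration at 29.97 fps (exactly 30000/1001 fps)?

3 h 21 min 3 s = 12063 s.
Frames = 12063 × 30000/1001 = 361890000/1001 ≈ 361528.4715.
Complete frames: 361528.

361528 frames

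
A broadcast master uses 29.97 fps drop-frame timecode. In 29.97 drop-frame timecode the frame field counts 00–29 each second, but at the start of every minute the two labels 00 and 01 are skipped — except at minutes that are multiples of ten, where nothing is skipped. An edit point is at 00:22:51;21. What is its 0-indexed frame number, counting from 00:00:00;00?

Complete 10-minute blocks: 2, each 17982 frames → 35964.
Remaining 2 whole minutes in the current block: 1800 + 1 × 1798 = 3598 frames.
Within the current minute: 51 × 30 + 21 − 2 = 1549 (labels ;00/;01 skipped at this minute). Total = 35964 + 3598 + 1549 = 41111.

41111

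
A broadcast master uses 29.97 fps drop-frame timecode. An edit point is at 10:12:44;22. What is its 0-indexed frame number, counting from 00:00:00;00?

1101840

Complete 10-minute blocks: 61, each 17982 frames → 1096902.
Remaining 2 whole minutes in the current block: 1800 + 1 × 1798 = 3598 frames.
Within the current minute: 44 × 30 + 22 − 2 = 1340 (labels ;00/;01 skipped at this minute). Total = 1096902 + 3598 + 1340 = 1101840.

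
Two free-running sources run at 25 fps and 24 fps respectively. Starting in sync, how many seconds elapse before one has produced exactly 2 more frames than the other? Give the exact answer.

The gap grows by |24 − 25| = 1 frame per second.
Time for a 2-frame gap: 2 ÷ (1) = 2 s.

2 seconds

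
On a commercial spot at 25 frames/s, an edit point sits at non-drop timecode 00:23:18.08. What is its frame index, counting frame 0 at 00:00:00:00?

34958

Total seconds to the label: (0 × 3600 + 23 × 60 + 18) = 1398.
Frame index = 1398 × 25 + 8 = 34958.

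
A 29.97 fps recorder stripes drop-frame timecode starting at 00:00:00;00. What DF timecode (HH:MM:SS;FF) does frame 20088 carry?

Each 10-minute DF block holds 10 × 60 × 30 − 9 × 2 = 17982 frames. 20088 ÷ 17982 → 1 full block, remainder 2106.
Within the partial block the first minute is 1800 frames and each further minute 1798, so 1 further minute boundary passed. Total skipped labels = 18 × 1 + 2 × 1 = 20.
Non-drop label index = 20088 + 20 = 20108; at 30 labels/s that is 00:11:10:08, i.e. DF 00:11:10;08.

00:11:10;08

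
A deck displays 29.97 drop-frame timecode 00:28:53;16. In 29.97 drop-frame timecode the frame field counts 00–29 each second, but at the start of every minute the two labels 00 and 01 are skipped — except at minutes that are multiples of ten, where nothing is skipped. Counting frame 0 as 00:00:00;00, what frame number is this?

51954

Complete 10-minute blocks: 2, each 17982 frames → 35964.
Remaining 8 whole minutes in the current block: 1800 + 7 × 1798 = 14386 frames.
Within the current minute: 53 × 30 + 16 − 2 = 1604 (labels ;00/;01 skipped at this minute). Total = 35964 + 14386 + 1604 = 51954.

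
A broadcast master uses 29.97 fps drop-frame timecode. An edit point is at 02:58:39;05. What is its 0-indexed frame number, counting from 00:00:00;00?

As if non-drop at 30 labels/s: (2 × 3600 + 58 × 60 + 39) × 30 + 5 = 321575.
Minute boundaries passed: 178; those not divisible by 10: 178 − 17 = 161; dropped labels = 2 × 161 = 322.
Actual frame index = 321575 − 322 = 321253.

321253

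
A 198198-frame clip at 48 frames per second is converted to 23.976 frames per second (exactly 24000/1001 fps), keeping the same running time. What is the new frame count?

99000 frames

Target frames = source frames × (target rate / source rate) = 198198 × (24000/1001)/(48) = 198198 × 500/1001 = 99000.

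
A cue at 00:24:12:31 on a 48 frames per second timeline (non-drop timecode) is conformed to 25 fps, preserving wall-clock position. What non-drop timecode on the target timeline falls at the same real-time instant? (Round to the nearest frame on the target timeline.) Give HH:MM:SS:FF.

00:24:12:16

Source frame index: (0×3600 + 24×60 + 12) × 48 + 31 = 69727.
Real time: 69727 / (48) = 69727/48 s.
Target frame: (69727/48) × (25) = 1743175/48 ≈ 36316.146 → 36316.
At 25 labels/s: frame 36316 → 00:24:12:16.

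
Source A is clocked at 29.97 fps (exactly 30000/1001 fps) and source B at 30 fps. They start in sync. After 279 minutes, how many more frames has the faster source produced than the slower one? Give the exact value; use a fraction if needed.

279 min = 16740 s.
A emits 30000/1001 × 16740 = 502200000/1001 frames; B emits 30 × 16740 = 502200.
Difference = 502200/1001 frames (≈ 501.6983); B is ahead of A.

502200/1001 frames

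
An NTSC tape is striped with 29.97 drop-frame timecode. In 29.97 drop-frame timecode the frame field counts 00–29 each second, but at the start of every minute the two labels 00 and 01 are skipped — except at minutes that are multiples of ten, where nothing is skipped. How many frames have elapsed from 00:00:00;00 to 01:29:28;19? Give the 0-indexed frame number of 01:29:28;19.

As if non-drop at 30 labels/s: (1 × 3600 + 29 × 60 + 28) × 30 + 19 = 161059.
Minute boundaries passed: 89; those not divisible by 10: 89 − 8 = 81; dropped labels = 2 × 81 = 162.
Actual frame index = 161059 − 162 = 160897.

160897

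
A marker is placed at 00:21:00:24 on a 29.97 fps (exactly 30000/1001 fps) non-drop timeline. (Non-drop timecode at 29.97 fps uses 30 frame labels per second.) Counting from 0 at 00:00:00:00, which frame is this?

37824

Total seconds to the label: (0 × 3600 + 21 × 60 + 0) = 1260.
Frame index = 1260 × 30 + 24 = 37824.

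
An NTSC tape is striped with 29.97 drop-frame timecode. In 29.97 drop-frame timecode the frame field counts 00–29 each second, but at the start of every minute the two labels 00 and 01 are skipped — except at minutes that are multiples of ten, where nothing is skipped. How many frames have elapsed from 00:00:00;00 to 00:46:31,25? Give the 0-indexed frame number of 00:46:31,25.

83671

Complete 10-minute blocks: 4, each 17982 frames → 71928.
Remaining 6 whole minutes in the current block: 1800 + 5 × 1798 = 10790 frames.
Within the current minute: 31 × 30 + 25 − 2 = 953 (labels ;00/;01 skipped at this minute). Total = 71928 + 10790 + 953 = 83671.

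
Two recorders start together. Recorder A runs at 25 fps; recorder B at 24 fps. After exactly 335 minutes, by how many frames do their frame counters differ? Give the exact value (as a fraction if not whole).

335 min = 20100 s.
A emits 25 × 20100 = 502500 frames; B emits 24 × 20100 = 482400.
Difference = 20100 frames; B is behind A.

20100 frames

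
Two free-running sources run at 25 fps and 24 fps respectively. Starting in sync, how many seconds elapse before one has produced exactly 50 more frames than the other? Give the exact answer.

The gap grows by |24 − 25| = 1 frame per second.
Time for a 50-frame gap: 50 ÷ (1) = 50 s.

50 seconds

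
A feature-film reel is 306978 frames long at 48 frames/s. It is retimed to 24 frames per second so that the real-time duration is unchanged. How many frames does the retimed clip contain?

Target frames = source frames × (target rate / source rate) = 306978 × (24)/(48) = 306978 × 1/2 = 153489.

153489 frames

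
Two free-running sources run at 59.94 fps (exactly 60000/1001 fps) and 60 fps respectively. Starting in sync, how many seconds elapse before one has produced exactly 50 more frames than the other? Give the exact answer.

The gap grows by |60 − 60000/1001| = 60/1001 frames per second.
Time for a 50-frame gap: 50 ÷ (60/1001) = 5005/6 s.

5005/6 seconds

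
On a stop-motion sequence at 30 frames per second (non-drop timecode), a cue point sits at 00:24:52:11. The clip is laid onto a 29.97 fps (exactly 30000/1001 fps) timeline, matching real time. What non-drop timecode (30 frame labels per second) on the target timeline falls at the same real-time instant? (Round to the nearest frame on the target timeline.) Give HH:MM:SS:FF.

00:24:50:26

Source frame index: (0×3600 + 24×60 + 52) × 30 + 11 = 44771.
Real time: 44771 / (30) = 44771/30 s.
Target frame: (44771/30) × (30000/1001) = 44771000/1001 ≈ 44726.274 → 44726.
At 30 labels/s: frame 44726 → 00:24:50:26.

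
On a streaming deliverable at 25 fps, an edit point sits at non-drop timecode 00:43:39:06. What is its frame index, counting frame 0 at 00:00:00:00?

Total seconds to the label: (0 × 3600 + 43 × 60 + 39) = 2619.
Frame index = 2619 × 25 + 6 = 65481.

65481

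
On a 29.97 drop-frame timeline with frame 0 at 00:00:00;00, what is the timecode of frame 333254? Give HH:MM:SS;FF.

Ten DF minutes hold 17982 frames, so frame 333254 lies in block 18 (frames 323676–341657) with 9578 frames into that block.
The block's first minute is 1800 frames and the rest 1798 each; 9578 frames reaches minute 5, so 18 × 18 + 5 × 2 = 334 labels have been skipped so far.
Adding those back, label number 333254 + 334 = 333588 at 30 labels/s is 11119 s + 18 f = 3 h 5 min 19 s frame 18, i.e. 03:05:19;18.

03:05:19;18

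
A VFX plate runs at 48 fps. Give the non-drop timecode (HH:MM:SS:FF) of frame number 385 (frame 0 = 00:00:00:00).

00:00:08:01

385 ÷ 48 = 8 full seconds, remainder 1 frame.
8 s = 0 h 0 min 8 s.
Timecode: 00:00:08:01.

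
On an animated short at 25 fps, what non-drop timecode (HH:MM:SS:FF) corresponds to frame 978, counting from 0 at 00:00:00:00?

00:00:39:03

978 ÷ 25 = 39 full seconds, remainder 3 frames.
39 s = 0 h 0 min 39 s.
Timecode: 00:00:39:03.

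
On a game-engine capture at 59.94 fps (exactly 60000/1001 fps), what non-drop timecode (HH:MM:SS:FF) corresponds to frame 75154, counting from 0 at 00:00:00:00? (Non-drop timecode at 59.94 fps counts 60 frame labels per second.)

00:20:52:34

75154 ÷ 60 = 1252 full seconds, remainder 34 frames.
1252 s = 0 h 20 min 52 s.
Timecode: 00:20:52:34.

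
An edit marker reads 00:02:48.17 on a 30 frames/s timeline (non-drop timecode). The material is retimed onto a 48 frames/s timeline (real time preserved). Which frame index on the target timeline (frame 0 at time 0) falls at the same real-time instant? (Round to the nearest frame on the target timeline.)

Source frame index: (0×3600 + 2×60 + 48) × 30 + 17 = 5057.
Real time: 5057 / (30) = 5057/30 s.
Target frame: (5057/30) × (48) = 40456/5 ≈ 8091.200 → 8091.

frame 8091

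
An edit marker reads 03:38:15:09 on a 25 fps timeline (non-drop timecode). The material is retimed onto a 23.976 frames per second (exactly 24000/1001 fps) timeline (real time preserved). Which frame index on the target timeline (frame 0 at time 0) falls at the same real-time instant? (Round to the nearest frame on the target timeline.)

Source frame index: (3×3600 + 38×60 + 15) × 25 + 9 = 327384.
Real time: 327384 / (25) = 327384/25 s.
Target frame: (327384/25) × (24000/1001) = 314288640/1001 ≈ 313974.665 → 313975.

frame 313975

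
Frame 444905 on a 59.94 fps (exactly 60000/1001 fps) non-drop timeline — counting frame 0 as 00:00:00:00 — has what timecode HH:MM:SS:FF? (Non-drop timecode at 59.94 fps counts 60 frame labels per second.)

02:03:35:05

444905 ÷ 60 = 7415 full seconds, remainder 5 frames.
7415 s = 2 h 3 min 35 s.
Timecode: 02:03:35:05.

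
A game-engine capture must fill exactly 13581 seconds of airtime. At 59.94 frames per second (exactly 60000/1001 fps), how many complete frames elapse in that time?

814045 frames

Frames = 13581 × 60000/1001 = 814860000/1001 ≈ 814045.9540.
Complete frames: 814045.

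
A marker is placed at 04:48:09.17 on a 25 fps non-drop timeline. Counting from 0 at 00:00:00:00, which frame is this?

Total seconds to the label: (4 × 3600 + 48 × 60 + 9) = 17289.
Frame index = 17289 × 25 + 17 = 432242.

frame 432242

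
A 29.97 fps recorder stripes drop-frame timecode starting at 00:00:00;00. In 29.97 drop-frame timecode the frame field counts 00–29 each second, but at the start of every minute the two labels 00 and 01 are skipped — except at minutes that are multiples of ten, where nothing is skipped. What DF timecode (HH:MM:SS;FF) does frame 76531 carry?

Each 10-minute DF block holds 10 × 60 × 30 − 9 × 2 = 17982 frames. 76531 ÷ 17982 → 4 full blocks, remainder 4603.
Within the partial block the first minute is 1800 frames and each further minute 1798, so 2 further minute boundaries passed. Total skipped labels = 18 × 4 + 2 × 2 = 76.
Non-drop label index = 76531 + 76 = 76607; at 30 labels/s that is 00:42:33:17, i.e. DF 00:42:33;17.

00:42:33;17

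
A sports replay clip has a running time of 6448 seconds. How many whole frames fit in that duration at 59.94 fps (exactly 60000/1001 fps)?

386493 frames

Frames = 6448 × 60000/1001 = 29760000/77 ≈ 386493.5065.
Complete frames: 386493.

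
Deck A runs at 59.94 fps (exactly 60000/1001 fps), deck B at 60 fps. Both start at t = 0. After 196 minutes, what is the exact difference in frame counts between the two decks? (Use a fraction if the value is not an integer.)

196 min = 11760 s.
A emits 60000/1001 × 11760 = 100800000/143 frames; B emits 60 × 11760 = 705600.
Difference = 100800/143 frames (≈ 704.8951); B is ahead of A.

100800/143 frames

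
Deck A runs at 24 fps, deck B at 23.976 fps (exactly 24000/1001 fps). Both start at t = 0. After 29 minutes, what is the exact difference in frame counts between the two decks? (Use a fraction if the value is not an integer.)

29 min = 1740 s.
A emits 24 × 1740 = 41760 frames; B emits 24000/1001 × 1740 = 41760000/1001.
Difference = 41760/1001 frames (≈ 41.7183); B is behind A.

41760/1001 frames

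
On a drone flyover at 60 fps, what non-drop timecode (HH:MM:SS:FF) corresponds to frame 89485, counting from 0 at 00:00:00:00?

00:24:51:25

89485 ÷ 60 = 1491 full seconds, remainder 25 frames.
1491 s = 0 h 24 min 51 s.
Timecode: 00:24:51:25.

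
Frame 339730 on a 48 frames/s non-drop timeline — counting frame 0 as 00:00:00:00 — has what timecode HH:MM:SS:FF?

01:57:57:34

339730 ÷ 48 = 7077 full seconds, remainder 34 frames.
7077 s = 1 h 57 min 57 s.
Timecode: 01:57:57:34.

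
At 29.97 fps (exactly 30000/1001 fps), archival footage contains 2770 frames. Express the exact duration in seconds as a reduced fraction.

277277/3000 seconds

Running time = 2770 ÷ (30000/1001) = 2770 × 1001/30000 = 277277/3000 s.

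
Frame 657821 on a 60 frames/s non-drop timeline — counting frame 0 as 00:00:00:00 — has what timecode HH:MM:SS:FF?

657821 ÷ 60 = 10963 full seconds, remainder 41 frames.
10963 s = 3 h 2 min 43 s.
Timecode: 03:02:43:41.

03:02:43:41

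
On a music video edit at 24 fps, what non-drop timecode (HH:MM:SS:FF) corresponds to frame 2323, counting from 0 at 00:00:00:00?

00:01:36:19

2323 ÷ 24 = 96 full seconds, remainder 19 frames.
96 s = 0 h 1 min 36 s.
Timecode: 00:01:36:19.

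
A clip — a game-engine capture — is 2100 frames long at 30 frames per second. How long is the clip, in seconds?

70 seconds

Running time = 2100 / (30) = 70 s.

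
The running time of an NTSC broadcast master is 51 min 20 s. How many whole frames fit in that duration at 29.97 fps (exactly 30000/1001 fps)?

51 min 20 s = 3080 s.
Frames = 3080 × 30000/1001 = 1200000/13 ≈ 92307.6923.
Complete frames: 92307.

92307 frames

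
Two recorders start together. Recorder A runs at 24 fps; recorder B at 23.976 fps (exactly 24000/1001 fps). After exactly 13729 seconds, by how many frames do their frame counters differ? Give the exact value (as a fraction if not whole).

A emits 24 × 13729 = 329496 frames; B emits 24000/1001 × 13729 = 329496000/1001.
Difference = 329496/1001 frames (≈ 329.1668); B is behind A.

329496/1001 frames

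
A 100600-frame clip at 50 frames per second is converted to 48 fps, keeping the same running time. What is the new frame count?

Target frames = source frames × (target rate / source rate) = 100600 × (48)/(50) = 100600 × 24/25 = 96576.

96576 frames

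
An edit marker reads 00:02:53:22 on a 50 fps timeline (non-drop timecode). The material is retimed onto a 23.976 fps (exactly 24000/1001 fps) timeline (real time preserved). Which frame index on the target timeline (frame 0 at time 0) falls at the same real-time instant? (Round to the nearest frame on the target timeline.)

frame 4158

Source frame index: (0×3600 + 2×60 + 53) × 50 + 22 = 8672.
Real time: 8672 / (50) = 4336/25 s.
Target frame: (4336/25) × (24000/1001) = 4162560/1001 ≈ 4158.402 → 4158.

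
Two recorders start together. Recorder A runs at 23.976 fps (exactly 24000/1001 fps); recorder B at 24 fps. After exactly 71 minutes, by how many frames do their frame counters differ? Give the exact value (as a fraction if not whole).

71 min = 4260 s.
A emits 24000/1001 × 4260 = 102240000/1001 frames; B emits 24 × 4260 = 102240.
Difference = 102240/1001 frames (≈ 102.1379); B is ahead of A.

102240/1001 frames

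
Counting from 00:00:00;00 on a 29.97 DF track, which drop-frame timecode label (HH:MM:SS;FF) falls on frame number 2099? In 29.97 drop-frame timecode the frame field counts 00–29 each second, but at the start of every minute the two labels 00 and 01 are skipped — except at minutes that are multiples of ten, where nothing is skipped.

00:01:10;01

Each 10-minute DF block holds 10 × 60 × 30 − 9 × 2 = 17982 frames. 2099 ÷ 17982 → 0 full blocks, remainder 2099.
Within the partial block the first minute is 1800 frames and each further minute 1798, so 1 further minute boundary passed. Total skipped labels = 18 × 0 + 2 × 1 = 2.
Non-drop label index = 2099 + 2 = 2101; at 30 labels/s that is 00:01:10:01, i.e. DF 00:01:10;01.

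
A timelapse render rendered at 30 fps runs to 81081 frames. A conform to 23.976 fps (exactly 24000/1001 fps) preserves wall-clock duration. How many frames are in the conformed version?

64800 frames

Target frames = source frames × (target rate / source rate) = 81081 × (24000/1001)/(30) = 81081 × 800/1001 = 64800.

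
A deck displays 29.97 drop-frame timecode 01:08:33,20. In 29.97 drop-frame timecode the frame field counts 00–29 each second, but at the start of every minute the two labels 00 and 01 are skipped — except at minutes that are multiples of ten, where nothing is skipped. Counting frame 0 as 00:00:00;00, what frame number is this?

123286

Complete 10-minute blocks: 6, each 17982 frames → 107892.
Remaining 8 whole minutes in the current block: 1800 + 7 × 1798 = 14386 frames.
Within the current minute: 33 × 30 + 20 − 2 = 1008 (labels ;00/;01 skipped at this minute). Total = 107892 + 14386 + 1008 = 123286.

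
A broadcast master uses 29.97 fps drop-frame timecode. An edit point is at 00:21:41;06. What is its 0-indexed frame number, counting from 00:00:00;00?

As if non-drop at 30 labels/s: (0 × 3600 + 21 × 60 + 41) × 30 + 6 = 39036.
Minute boundaries passed: 21; those not divisible by 10: 21 − 2 = 19; dropped labels = 2 × 19 = 38.
Actual frame index = 39036 − 38 = 38998.

38998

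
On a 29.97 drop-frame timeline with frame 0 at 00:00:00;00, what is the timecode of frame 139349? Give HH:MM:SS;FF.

01:17:29;19

Each 10-minute DF block holds 10 × 60 × 30 − 9 × 2 = 17982 frames. 139349 ÷ 17982 → 7 full blocks, remainder 13475.
Within the partial block the first minute is 1800 frames and each further minute 1798, so 7 further minute boundaries passed. Total skipped labels = 18 × 7 + 2 × 7 = 140.
Non-drop label index = 139349 + 140 = 139489; at 30 labels/s that is 01:17:29:19, i.e. DF 01:17:29;19.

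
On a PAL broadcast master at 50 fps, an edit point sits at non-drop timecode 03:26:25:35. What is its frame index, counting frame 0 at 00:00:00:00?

Total seconds to the label: (3 × 3600 + 26 × 60 + 25) = 12385.
Frame index = 12385 × 50 + 35 = 619285.

619285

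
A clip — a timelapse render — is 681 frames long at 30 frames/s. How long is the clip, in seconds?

22.7 seconds

Running time = 681 / (30) = 22.7 s.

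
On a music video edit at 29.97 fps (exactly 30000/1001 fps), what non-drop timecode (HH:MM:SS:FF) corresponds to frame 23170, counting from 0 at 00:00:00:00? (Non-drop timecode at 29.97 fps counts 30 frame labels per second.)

00:12:52:10

23170 ÷ 30 = 772 full seconds, remainder 10 frames.
772 s = 0 h 12 min 52 s.
Timecode: 00:12:52:10.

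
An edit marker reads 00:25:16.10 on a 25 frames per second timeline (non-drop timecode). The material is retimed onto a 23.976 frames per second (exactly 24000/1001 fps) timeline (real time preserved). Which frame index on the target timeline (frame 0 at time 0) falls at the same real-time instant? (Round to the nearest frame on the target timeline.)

Source frame index: (0×3600 + 25×60 + 16) × 25 + 10 = 37910.
Real time: 37910 / (25) = 7582/5 s.
Target frame: (7582/5) × (24000/1001) = 36393600/1001 ≈ 36357.243 → 36357.

frame 36357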